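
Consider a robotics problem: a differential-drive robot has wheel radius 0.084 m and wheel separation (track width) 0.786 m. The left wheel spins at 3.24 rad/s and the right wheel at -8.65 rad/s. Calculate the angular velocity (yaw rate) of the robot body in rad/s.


omega = r*(wR - wL)/L = 0.084*(-8.65 - (3.24))/0.786 = -1.2707

-1.2707 rad/s


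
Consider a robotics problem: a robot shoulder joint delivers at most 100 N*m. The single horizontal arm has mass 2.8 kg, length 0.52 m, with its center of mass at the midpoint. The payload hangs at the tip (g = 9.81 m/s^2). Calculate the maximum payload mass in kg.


tau_arm = m_arm*g*(L/2) = 2.8*9.81*0.52/2 = 7.1417 N*m
tau_payload = tau_max - tau_arm = 100 - 7.1417 = 92.8583
m_payload = tau_payload / (g*L) = 92.8583 / (9.81*0.52) = 18.2032

18.2032 kg


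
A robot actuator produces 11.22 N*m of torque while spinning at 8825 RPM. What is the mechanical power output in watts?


omega = 8825 * 2*pi/60 = 924.151839 rad/s
P = tau * omega = 11.22 * 924.151839 = 10368.9836

10368.9836 W


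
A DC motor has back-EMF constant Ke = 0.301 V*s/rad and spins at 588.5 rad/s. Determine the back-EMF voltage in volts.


V_emf = Ke * omega = 0.301*588.5 = 177.1385

177.1385 V


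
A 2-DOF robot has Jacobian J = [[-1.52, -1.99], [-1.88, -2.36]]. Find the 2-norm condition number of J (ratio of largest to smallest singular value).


JJ^T eigenvalues: trace(JJ^T) = 15.3745, det(JJ^T) = det(J)^2 = 0.02371600
s_max^2 = (15.3745 + sqrt(236.28038625))/2 = 15.37295729
s_min^2 = (15.3745 - sqrt(236.28038625))/2 = 0.00154271
kappa = s_max/s_min = sqrt(15.37295729/0.00154271) = 99.8244

99.8244


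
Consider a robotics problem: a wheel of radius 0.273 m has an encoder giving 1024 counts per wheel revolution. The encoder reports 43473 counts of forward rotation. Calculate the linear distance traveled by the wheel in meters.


revs = 43473/1024 = 42.454102
d = revs * 2*pi*r = 42.454102 * 2*pi*0.273 = 72.8219

72.8219 m


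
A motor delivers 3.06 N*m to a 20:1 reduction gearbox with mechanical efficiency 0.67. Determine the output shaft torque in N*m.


tau_out = tau_in * N * eta = 3.06 * 20 * 0.67 = 41.0040

41.0040 N*m


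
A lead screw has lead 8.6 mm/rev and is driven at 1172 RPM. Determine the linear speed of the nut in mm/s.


v = lead * (RPM/60) = 8.6*1172/60 = 167.9867

167.9867 mm/s


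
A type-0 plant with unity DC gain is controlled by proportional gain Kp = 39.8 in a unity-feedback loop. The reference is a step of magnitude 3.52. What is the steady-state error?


e_ss = R/(1 + Kp) = 3.52/(1 + 39.8) = 3.52/40.8000 = 0.0863

0.0863


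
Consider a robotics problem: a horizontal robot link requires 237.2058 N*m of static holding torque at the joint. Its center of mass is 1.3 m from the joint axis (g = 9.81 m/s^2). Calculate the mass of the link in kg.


m = tau / (g*L) = 237.2058 / (9.81 * 1.3) = 18.6000

18.6000 kg


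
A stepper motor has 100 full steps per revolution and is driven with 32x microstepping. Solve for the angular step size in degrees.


step = 360/(100*32) = 360/3200 = 0.1125

0.1125 degrees


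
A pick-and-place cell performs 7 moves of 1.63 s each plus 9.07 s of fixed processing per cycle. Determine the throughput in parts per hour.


T_cycle = 7*1.63 + 9.07 = 20.4800 s
rate = 3600/T = 175.7812

175.7812 parts/hour


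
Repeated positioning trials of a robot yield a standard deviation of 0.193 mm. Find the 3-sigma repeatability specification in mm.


repeatability = 3*sigma = 3*0.193 = 0.5790

0.5790 mm


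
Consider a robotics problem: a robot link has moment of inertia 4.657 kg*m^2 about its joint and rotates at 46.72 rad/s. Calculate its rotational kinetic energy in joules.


KE = (1/2)*I*omega^2 = 0.5*4.657*46.72^2 = 5082.5529

5082.5529 J


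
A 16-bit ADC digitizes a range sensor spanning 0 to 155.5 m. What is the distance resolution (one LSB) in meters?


res = range / 2^n = 155.5/2^16 = 155.5/65536 = 0.0024

0.0024 m


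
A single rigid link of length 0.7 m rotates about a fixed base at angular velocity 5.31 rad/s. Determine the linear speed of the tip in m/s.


v = L*omega = 0.7 * 5.31 = 3.7170

3.7170 m/s


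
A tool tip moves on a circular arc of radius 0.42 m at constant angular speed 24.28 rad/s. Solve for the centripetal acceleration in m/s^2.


a_c = omega^2 * r = 24.28^2 * 0.42 = 247.5977

247.5977 m/s^2


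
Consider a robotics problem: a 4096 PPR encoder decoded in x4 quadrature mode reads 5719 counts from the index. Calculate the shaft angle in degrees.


angle = counts * 360 / (PPR*4) = 5719 * 360 / 16384 = 125.6616

125.6616 degrees


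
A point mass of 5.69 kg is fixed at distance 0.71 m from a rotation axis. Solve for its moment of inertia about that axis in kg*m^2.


I = m*r^2 = 5.69*0.71^2 = 2.8683

2.8683 kg*m^2


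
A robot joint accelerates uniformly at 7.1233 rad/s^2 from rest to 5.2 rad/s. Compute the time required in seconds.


t = delta_omega / alpha = 5.2 / 7.1233 = 0.7300

0.7300 s


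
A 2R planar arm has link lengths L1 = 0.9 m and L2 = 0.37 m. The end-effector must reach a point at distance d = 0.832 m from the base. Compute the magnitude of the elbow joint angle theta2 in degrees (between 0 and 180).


cos(th2) = (d^2 - L1^2 - L2^2)/(2*L1*L2) = (0.832^2 - 0.9^2 - 0.37^2)/(2*0.9*0.37) = -0.38239640
th2 = acos(-0.38239640) = 112.4822 deg

112.4822 degrees


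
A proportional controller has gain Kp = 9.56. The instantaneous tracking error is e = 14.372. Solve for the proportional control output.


u_P = Kp * e = 9.56 * 14.372 = 137.3963

137.3963


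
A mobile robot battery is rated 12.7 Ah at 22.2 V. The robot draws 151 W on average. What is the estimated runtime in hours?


E = 12.7*22.2 = 281.9400 Wh
t = E/P = 281.9400/151 = 1.8672

1.8672 hours


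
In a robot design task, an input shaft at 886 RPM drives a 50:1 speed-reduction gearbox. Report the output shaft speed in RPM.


omega_out = omega_in / N = 886 / 50 = 17.7200

17.7200 RPM


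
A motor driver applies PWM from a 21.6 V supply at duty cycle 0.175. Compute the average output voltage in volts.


V_avg = V_supply * D = 21.6*0.175 = 3.7800

3.7800 V


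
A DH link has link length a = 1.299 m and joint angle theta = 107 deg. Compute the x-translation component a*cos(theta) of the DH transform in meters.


a*cos(theta) = 1.299*cos(107 deg) = -0.3798

-0.3798 m


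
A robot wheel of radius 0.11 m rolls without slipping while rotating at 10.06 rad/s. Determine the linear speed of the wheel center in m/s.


v = omega * r = 10.06 * 0.11 = 1.1066

1.1066 m/s


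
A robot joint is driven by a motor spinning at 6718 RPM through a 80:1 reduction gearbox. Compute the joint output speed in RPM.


omega_joint = omega_motor / N = 6718 / 80 = 83.9750

83.9750 RPM


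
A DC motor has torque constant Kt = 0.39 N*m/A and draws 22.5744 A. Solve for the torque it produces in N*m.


tau = Kt * I = 0.39*22.5744 = 8.8040

8.8040 N*m


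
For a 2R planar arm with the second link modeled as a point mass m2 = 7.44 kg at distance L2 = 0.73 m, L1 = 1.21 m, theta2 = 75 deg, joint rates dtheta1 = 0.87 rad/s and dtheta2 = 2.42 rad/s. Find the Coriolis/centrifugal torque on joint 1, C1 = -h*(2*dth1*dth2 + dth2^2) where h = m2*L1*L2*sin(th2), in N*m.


h = m2*L1*L2*sin(th2) = 7.44*1.21*0.73*sin(75 deg) = 6.347825
C1 = -h*(2*0.87*2.42 + 2.42^2) = -6.347825*10.0672 = -63.9048

-63.9048 N*m


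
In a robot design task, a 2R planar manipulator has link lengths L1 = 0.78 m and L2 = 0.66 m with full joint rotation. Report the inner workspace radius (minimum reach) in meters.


r_min = |L1 - L2| = |0.78 - 0.66| = 0.1200

0.1200 m


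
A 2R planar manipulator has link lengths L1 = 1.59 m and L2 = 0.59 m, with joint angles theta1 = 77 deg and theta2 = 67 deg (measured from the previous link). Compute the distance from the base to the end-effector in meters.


x = L1*cos(th1) + L2*cos(th1+th2) = -0.119648
y = L1*sin(th1) + L2*sin(th1+th2) = 1.896042
d = sqrt(x^2 + y^2) = sqrt(0.014316 + 3.594975) = 1.8998

1.8998 m


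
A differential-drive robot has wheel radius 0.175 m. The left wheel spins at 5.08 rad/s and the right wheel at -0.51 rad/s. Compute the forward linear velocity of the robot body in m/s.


v = r*(wR + wL)/2 = 0.175*(-0.51 + 5.08)/2 = 0.3999

0.3999 m/s


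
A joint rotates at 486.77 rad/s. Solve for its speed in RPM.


RPM = 486.77 * 60/(2*pi) = 4648.3111

4648.3111 RPM


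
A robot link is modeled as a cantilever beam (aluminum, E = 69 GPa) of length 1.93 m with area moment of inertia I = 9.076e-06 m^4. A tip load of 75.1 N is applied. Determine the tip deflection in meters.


delta = F*L^3/(3*E*I) = 75.1*1.93^3/(3*6.900e+10*9.076e-06)
      = 539.8981807/1878732 = 2.8737e-04

2.8737e-04 m


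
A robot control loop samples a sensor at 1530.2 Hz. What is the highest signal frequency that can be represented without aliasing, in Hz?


f_max = f_s/2 = 1530.2/2 = 765.1000

765.1000 Hz


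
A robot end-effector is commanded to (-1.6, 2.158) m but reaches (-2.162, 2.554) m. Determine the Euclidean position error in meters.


dx = -2.162 - (-1.6) = -0.5620, dy = 2.554 - (2.158) = 0.3960
err = sqrt(0.315844 + 0.156816) = 0.6875

0.6875 m


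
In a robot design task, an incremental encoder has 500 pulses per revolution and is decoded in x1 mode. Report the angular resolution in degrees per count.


resolution = 360 / (PPR * 1) = 360 / 500 = 0.7200

0.7200 degrees


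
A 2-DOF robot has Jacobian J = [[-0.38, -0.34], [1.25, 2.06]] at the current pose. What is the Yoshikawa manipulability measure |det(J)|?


det(J) = -0.38*2.06 - (-0.34)*(1.25) = -0.3578
|det(J)| = 0.3578

0.3578


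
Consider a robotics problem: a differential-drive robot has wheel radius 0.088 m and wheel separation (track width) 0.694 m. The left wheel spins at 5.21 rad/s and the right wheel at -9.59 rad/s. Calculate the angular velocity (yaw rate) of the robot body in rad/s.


omega = r*(wR - wL)/L = 0.088*(-9.59 - (5.21))/0.694 = -1.8767

-1.8767 rad/s


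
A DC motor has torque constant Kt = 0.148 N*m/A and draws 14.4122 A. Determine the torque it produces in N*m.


tau = Kt * I = 0.148*14.4122 = 2.1330

2.1330 N*m


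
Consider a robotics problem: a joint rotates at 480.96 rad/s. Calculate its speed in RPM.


RPM = 480.96 * 60/(2*pi) = 4592.8297

4592.8297 RPM


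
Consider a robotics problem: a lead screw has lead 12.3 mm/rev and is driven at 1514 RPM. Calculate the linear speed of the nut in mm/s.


v = lead * (RPM/60) = 12.3*1514/60 = 310.3700

310.3700 mm/s


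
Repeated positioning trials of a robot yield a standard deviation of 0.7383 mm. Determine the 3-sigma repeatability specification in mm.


repeatability = 3*sigma = 3*0.7383 = 2.2149

2.2149 mm


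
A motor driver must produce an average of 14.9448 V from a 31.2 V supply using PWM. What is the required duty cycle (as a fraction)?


D = V_avg/V_supply = 14.9448/31.2 = 0.4790

0.4790


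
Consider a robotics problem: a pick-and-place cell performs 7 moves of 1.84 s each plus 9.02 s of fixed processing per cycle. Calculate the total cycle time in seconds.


T = 7*1.84 + 9.02 = 21.9000

21.9000 s


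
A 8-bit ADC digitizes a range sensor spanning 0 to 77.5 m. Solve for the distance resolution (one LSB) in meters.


res = range / 2^n = 77.5/2^8 = 77.5/256 = 0.3027

0.3027 m


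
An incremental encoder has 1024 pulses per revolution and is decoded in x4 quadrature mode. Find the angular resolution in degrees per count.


resolution = 360 / (PPR * 4) = 360 / 4096 = 0.0879

0.0879 degrees


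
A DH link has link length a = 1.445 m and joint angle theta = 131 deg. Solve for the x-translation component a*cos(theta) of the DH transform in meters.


a*cos(theta) = 1.445*cos(131 deg) = -0.9480

-0.9480 m


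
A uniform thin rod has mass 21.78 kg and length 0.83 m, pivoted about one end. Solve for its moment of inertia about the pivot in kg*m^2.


I = (1/3)*m*L^2 = (1/3)*21.78*0.83^2 = 5.0014

5.0014 kg*m^2


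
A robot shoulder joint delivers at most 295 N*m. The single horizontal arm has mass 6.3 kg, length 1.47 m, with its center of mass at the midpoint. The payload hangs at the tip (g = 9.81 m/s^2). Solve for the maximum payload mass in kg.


tau_arm = m_arm*g*(L/2) = 6.3*9.81*1.47/2 = 45.4252 N*m
tau_payload = tau_max - tau_arm = 295 - 45.4252 = 249.5748
m_payload = tau_payload / (g*L) = 249.5748 / (9.81*1.47) = 17.3067

17.3067 kg


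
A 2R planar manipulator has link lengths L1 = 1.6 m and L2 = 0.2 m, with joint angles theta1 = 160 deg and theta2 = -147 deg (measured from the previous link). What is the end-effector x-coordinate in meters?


x = L1*cos(th1) + L2*cos(th1+th2) = 1.6*cos(160 deg) + 0.2*cos(13 deg) = -1.3086

-1.3086 m


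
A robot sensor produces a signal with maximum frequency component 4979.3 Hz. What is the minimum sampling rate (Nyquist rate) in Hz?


f_s,min = 2*f_max = 2*4979.3 = 9958.6000

9958.6000 Hz


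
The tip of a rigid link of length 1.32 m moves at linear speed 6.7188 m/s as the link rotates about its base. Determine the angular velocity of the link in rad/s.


omega = v / L = 6.7188 / 1.32 = 5.0900

5.0900 rad/s


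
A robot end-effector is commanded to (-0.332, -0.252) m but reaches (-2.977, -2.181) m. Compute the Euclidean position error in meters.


dx = -2.977 - (-0.332) = -2.6450, dy = -2.181 - (-0.252) = -1.9290
err = sqrt(6.996025 + 3.721041) = 3.2737

3.2737 m


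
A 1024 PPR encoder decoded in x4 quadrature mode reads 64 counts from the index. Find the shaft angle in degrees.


angle = counts * 360 / (PPR*4) = 64 * 360 / 4096 = 5.6250

5.6250 degrees


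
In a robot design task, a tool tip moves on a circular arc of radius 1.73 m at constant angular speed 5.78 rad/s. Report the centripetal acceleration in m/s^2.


a_c = omega^2 * r = 5.78^2 * 1.73 = 57.7965

57.7965 m/s^2


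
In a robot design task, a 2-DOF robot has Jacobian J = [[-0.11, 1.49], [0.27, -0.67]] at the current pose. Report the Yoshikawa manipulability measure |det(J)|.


det(J) = -0.11*-0.67 - (1.49)*(0.27) = -0.3286
|det(J)| = 0.3286

0.3286


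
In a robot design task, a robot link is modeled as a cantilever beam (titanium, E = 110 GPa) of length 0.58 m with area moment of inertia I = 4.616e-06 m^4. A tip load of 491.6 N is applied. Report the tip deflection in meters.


delta = F*L^3/(3*E*I) = 491.6*0.58^3/(3*1.100e+11*4.616e-06)
      = 95.9170592/1523280 = 6.2967e-05

6.2967e-05 m


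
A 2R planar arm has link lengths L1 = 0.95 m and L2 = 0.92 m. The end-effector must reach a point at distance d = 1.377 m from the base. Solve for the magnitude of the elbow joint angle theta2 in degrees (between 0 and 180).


cos(th2) = (d^2 - L1^2 - L2^2)/(2*L1*L2) = (1.377^2 - 0.95^2 - 0.92^2)/(2*0.95*0.92) = 0.08422712
th2 = acos(0.08422712) = 85.1684 deg

85.1684 degrees


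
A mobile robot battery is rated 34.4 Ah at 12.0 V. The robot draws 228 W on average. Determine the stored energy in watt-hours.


E = capacity * V = 34.4*12.0 = 412.8000

412.8000 Wh


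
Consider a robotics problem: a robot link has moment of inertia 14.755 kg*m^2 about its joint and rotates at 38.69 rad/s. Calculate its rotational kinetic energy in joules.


KE = (1/2)*I*omega^2 = 0.5*14.755*38.69^2 = 11043.4985

11043.4985 J


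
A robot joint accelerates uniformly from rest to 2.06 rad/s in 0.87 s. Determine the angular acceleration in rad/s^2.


alpha = delta_omega / t = 2.06 / 0.87 = 2.3678

2.3678 rad/s^2


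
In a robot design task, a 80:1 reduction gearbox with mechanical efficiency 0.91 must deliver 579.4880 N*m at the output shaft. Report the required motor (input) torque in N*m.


tau_in = tau_out / (N * eta) = 579.4880 / (80 * 0.91) = 7.9600

7.9600 N*m


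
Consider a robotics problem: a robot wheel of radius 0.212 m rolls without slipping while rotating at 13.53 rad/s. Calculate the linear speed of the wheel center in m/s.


v = omega * r = 13.53 * 0.212 = 2.8684

2.8684 m/s


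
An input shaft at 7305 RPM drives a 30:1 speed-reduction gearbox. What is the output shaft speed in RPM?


omega_out = omega_in / N = 7305 / 30 = 243.5000

243.5000 RPM


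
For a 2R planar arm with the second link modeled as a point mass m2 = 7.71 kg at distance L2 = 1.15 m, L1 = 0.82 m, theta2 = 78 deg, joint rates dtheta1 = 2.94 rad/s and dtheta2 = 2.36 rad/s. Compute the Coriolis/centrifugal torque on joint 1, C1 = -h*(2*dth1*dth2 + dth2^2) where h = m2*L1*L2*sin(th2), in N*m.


h = m2*L1*L2*sin(th2) = 7.71*0.82*1.15*sin(78 deg) = 7.111651
C1 = -h*(2*2.94*2.36 + 2.36^2) = -7.111651*19.4464 = -138.2960

-138.2960 N*m


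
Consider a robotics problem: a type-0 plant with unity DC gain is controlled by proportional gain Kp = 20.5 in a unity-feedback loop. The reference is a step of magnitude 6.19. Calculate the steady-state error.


e_ss = R/(1 + Kp) = 6.19/(1 + 20.5) = 6.19/21.5000 = 0.2879

0.2879


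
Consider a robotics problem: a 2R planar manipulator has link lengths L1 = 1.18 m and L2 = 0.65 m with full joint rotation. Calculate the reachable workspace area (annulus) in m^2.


r_max = L1 + L2 = 1.8300, r_min = |L1 - L2| = 0.5300
A = pi*(r_max^2 - r_min^2) = pi*(3.3489 - 0.2809) = 9.6384

9.6384 m^2


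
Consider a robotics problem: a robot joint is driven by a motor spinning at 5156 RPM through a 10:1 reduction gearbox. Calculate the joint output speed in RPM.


omega_joint = omega_motor / N = 5156 / 10 = 515.6000

515.6000 RPM


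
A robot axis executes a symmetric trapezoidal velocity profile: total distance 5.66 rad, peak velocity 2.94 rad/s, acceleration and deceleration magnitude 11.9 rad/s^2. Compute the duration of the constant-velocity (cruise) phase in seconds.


t_acc = v/a = 0.247059 s, d_acc = v^2/(2a) = 0.363176 rad each
d_cruise = 5.66 - 2*0.363176 = 4.933648 rad
t_cruise = d_cruise/v = 4.933648/2.94 = 1.6781

1.6781 s


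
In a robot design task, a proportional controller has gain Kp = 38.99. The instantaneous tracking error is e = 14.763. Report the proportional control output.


u_P = Kp * e = 38.99 * 14.763 = 575.6094

575.6094


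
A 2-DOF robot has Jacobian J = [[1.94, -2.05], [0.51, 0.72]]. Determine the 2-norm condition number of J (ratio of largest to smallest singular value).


JJ^T eigenvalues: trace(JJ^T) = 8.7446, det(JJ^T) = det(J)^2 = 5.96482929
s_max^2 = (8.7446 + sqrt(52.60871200))/2 = 7.99889317
s_min^2 = (8.7446 - sqrt(52.60871200))/2 = 0.74570683
kappa = s_max/s_min = sqrt(7.99889317/0.74570683) = 3.2751

3.2751


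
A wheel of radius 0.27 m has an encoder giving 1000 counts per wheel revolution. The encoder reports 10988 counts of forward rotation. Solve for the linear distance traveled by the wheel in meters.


revs = 10988/1000 = 10.988000
d = revs * 2*pi*r = 10.988000 * 2*pi*0.27 = 18.6407

18.6407 m


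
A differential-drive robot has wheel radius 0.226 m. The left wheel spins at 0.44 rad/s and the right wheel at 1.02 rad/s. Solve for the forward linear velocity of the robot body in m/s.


v = r*(wR + wL)/2 = 0.226*(1.02 + 0.44)/2 = 0.1650

0.1650 m/s


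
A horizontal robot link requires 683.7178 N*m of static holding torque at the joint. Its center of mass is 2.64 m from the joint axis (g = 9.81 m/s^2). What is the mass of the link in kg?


m = tau / (g*L) = 683.7178 / (9.81 * 2.64) = 26.4000

26.4000 kg


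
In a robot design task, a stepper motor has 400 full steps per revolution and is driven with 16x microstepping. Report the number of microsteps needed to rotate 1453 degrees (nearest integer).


step_size = 360/(400*16) = 360/6400 = 0.056250 deg
n = 1453/(360/6400) = 1453*6400/360 = 25831.1111 -> 25831

25831 steps


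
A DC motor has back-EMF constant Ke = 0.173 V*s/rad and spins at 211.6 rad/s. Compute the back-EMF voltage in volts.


V_emf = Ke * omega = 0.173*211.6 = 36.6068

36.6068 V


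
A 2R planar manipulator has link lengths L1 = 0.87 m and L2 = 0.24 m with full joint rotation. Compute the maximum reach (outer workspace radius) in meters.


r_max = L1 + L2 = 0.87 + 0.24 = 1.1100

1.1100 m


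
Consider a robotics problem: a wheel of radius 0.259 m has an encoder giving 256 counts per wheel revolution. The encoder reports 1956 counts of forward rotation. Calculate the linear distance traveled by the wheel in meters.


revs = 1956/256 = 7.640625
d = revs * 2*pi*r = 7.640625 * 2*pi*0.259 = 12.4339

12.4339 m


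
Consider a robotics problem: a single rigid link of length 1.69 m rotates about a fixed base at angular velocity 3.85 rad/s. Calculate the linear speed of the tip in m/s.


v = L*omega = 1.69 * 3.85 = 6.5065

6.5065 m/s


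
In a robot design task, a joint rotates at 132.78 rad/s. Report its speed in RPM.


RPM = 132.78 * 60/(2*pi) = 1267.9556

1267.9556 RPM


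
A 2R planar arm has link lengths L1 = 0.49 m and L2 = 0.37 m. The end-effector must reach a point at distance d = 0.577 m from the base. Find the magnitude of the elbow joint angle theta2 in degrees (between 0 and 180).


cos(th2) = (d^2 - L1^2 - L2^2)/(2*L1*L2) = (0.577^2 - 0.49^2 - 0.37^2)/(2*0.49*0.37) = -0.12154164
th2 = acos(-0.12154164) = 96.9811 deg

96.9811 degrees


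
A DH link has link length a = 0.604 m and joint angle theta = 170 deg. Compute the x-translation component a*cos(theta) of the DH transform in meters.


a*cos(theta) = 0.604*cos(170 deg) = -0.5948

-0.5948 m


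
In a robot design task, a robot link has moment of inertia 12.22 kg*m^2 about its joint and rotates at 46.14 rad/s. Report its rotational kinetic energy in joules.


KE = (1/2)*I*omega^2 = 0.5*12.22*46.14^2 = 13007.5766

13007.5766 J


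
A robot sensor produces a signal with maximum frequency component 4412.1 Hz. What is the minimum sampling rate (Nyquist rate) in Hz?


f_s,min = 2*f_max = 2*4412.1 = 8824.2000

8824.2000 Hz


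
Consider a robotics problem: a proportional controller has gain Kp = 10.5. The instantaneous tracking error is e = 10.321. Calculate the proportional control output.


u_P = Kp * e = 10.5 * 10.321 = 108.3705

108.3705


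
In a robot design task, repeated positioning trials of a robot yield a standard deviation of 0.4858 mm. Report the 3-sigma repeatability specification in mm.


repeatability = 3*sigma = 3*0.4858 = 1.4574

1.4574 mm


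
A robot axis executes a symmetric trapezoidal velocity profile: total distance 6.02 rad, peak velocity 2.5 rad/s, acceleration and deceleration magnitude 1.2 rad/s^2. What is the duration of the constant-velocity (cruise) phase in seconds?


t_acc = v/a = 2.083333 s, d_acc = v^2/(2a) = 2.604167 rad each
d_cruise = 6.02 - 2*2.604167 = 0.811666 rad
t_cruise = d_cruise/v = 0.811666/2.5 = 0.3247

0.3247 s


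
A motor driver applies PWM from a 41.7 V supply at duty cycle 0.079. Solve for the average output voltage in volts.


V_avg = V_supply * D = 41.7*0.079 = 3.2943

3.2943 V


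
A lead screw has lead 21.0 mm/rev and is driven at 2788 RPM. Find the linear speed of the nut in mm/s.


v = lead * (RPM/60) = 21.0*2788/60 = 975.8000

975.8000 mm/s


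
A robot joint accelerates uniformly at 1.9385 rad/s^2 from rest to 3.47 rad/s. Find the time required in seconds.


t = delta_omega / alpha = 3.47 / 1.9385 = 1.7900

1.7900 s


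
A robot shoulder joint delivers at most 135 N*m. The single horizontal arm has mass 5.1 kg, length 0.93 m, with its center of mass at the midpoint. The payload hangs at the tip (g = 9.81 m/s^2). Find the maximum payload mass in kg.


tau_arm = m_arm*g*(L/2) = 5.1*9.81*0.93/2 = 23.2644 N*m
tau_payload = tau_max - tau_arm = 135 - 23.2644 = 111.7356
m_payload = tau_payload / (g*L) = 111.7356 / (9.81*0.93) = 12.2473

12.2473 kg


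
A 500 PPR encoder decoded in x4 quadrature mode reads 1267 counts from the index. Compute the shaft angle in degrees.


angle = counts * 360 / (PPR*4) = 1267 * 360 / 2000 = 228.0600

228.0600 degrees


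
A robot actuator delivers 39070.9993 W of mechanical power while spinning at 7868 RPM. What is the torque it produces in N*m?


omega = 7868 * 2*pi/60 = 823.935033 rad/s
tau = P / omega = 39070.9993 / 823.935033 = 47.4200

47.4200 N*m


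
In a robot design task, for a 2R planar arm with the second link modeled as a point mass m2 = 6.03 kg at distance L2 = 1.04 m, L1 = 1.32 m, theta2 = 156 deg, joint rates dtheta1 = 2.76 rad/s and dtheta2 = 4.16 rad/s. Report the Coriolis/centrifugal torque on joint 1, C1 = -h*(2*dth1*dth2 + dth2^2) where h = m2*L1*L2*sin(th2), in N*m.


h = m2*L1*L2*sin(th2) = 6.03*1.32*1.04*sin(156 deg) = 3.366959
C1 = -h*(2*2.76*4.16 + 4.16^2) = -3.366959*40.2688 = -135.5834

-135.5834 N*m


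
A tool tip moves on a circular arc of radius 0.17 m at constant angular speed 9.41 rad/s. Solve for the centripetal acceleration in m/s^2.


a_c = omega^2 * r = 9.41^2 * 0.17 = 15.0532

15.0532 m/s^2


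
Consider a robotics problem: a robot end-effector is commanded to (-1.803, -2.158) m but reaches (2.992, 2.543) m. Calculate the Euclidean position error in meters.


dx = 2.992 - (-1.803) = 4.7950, dy = 2.543 - (-2.158) = 4.7010
err = sqrt(22.992025 + 22.099401) = 6.7150

6.7150 m


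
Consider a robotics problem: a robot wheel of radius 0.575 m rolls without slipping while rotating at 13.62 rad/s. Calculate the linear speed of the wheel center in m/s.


v = omega * r = 13.62 * 0.575 = 7.8315

7.8315 m/s


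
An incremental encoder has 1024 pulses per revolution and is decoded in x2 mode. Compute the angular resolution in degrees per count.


resolution = 360 / (PPR * 2) = 360 / 2048 = 0.1758

0.1758 degrees


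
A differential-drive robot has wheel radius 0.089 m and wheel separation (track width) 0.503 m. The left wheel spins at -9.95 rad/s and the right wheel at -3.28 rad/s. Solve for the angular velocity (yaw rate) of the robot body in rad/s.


omega = r*(wR - wL)/L = 0.089*(-3.28 - (-9.95))/0.503 = 1.1802

1.1802 rad/s


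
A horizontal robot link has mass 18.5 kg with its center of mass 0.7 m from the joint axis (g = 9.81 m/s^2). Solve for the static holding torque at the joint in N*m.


tau = m*g*L = 18.5 * 9.81 * 0.7 = 127.0395

127.0395 N*m


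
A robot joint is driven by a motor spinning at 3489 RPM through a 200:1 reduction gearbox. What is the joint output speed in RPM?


omega_joint = omega_motor / N = 3489 / 200 = 17.4450

17.4450 RPM


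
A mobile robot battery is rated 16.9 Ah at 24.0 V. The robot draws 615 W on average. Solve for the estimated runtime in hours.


E = 16.9*24.0 = 405.6000 Wh
t = E/P = 405.6000/615 = 0.6595

0.6595 hours


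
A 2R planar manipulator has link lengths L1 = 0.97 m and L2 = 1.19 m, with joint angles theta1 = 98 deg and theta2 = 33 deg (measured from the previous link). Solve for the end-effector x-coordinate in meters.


x = L1*cos(th1) + L2*cos(th1+th2) = 0.97*cos(98 deg) + 1.19*cos(131 deg) = -0.9157

-0.9157 m


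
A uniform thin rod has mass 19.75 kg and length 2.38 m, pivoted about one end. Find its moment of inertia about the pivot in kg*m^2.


I = (1/3)*m*L^2 = (1/3)*19.75*2.38^2 = 37.2906

37.2906 kg*m^2


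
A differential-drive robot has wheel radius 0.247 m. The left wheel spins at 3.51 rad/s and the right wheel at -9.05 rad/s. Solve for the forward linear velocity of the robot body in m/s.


v = r*(wR + wL)/2 = 0.247*(-9.05 + 3.51)/2 = -0.6842

-0.6842 m/s


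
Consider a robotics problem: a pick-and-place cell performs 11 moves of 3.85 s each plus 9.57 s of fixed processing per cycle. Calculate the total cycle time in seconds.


T = 11*3.85 + 9.57 = 51.9200

51.9200 s


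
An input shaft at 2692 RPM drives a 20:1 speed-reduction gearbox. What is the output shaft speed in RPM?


omega_out = omega_in / N = 2692 / 20 = 134.6000

134.6000 RPM


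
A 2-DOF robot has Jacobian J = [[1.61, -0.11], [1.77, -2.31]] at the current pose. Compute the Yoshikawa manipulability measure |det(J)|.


det(J) = 1.61*-2.31 - (-0.11)*(1.77) = -3.5244
|det(J)| = 3.5244

3.5244


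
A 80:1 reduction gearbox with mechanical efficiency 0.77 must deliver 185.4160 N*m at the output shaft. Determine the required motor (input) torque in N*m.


tau_in = tau_out / (N * eta) = 185.4160 / (80 * 0.77) = 3.0100

3.0100 N*m


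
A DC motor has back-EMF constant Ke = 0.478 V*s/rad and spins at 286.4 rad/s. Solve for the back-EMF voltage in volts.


V_emf = Ke * omega = 0.478*286.4 = 136.8992

136.8992 V


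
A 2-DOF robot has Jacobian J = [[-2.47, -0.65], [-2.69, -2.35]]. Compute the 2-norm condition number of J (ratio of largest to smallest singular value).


JJ^T eigenvalues: trace(JJ^T) = 19.2820, det(JJ^T) = det(J)^2 = 16.45113600
s_max^2 = (19.2820 + sqrt(305.99098000))/2 = 18.38729893
s_min^2 = (19.2820 - sqrt(305.99098000))/2 = 0.89470107
kappa = s_max/s_min = sqrt(18.38729893/0.89470107) = 4.5334

4.5334


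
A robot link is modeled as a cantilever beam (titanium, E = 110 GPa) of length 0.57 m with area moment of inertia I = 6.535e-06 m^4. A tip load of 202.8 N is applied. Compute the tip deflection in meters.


delta = F*L^3/(3*E*I) = 202.8*0.57^3/(3*1.100e+11*6.535e-06)
      = 37.5571404/2156550 = 1.7415e-05

1.7415e-05 m


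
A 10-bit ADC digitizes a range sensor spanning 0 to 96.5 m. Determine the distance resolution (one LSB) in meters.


res = range / 2^n = 96.5/2^10 = 96.5/1024 = 0.0942

0.0942 m


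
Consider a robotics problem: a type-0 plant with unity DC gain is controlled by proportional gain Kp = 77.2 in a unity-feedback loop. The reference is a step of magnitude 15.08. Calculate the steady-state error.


e_ss = R/(1 + Kp) = 15.08/(1 + 77.2) = 15.08/78.2000 = 0.1928

0.1928


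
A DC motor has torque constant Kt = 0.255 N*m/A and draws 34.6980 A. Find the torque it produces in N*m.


tau = Kt * I = 0.255*34.6980 = 8.8480

8.8480 N*m


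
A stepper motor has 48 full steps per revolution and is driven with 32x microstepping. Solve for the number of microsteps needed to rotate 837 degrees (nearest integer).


step_size = 360/(48*32) = 360/1536 = 0.234375 deg
n = 837/(360/1536) = 837*1536/360 = 3571.2000 -> 3571

3571 steps


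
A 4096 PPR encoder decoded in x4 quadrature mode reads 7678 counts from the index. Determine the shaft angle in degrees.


angle = counts * 360 / (PPR*4) = 7678 * 360 / 16384 = 168.7061

168.7061 degrees


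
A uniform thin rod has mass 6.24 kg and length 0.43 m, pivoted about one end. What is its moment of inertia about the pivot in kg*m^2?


I = (1/3)*m*L^2 = (1/3)*6.24*0.43^2 = 0.3846

0.3846 kg*m^2


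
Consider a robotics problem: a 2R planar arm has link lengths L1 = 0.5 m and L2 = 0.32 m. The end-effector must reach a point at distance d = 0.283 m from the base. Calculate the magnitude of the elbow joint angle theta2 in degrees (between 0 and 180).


cos(th2) = (d^2 - L1^2 - L2^2)/(2*L1*L2) = (0.283^2 - 0.5^2 - 0.32^2)/(2*0.5*0.32) = -0.85097188
th2 = acos(-0.85097188) = 148.3175 deg

148.3175 degrees


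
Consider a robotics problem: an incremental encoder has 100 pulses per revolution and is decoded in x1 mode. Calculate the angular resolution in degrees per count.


resolution = 360 / (PPR * 1) = 360 / 100 = 3.6000

3.6000 degrees


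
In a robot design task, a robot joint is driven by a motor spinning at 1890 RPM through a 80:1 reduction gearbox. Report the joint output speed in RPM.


omega_joint = omega_motor / N = 1890 / 80 = 23.6250

23.6250 RPM


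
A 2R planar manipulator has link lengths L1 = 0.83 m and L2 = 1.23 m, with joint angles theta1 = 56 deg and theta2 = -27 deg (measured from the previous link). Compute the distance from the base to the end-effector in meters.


x = L1*cos(th1) + L2*cos(th1+th2) = 1.539912
y = L1*sin(th1) + L2*sin(th1+th2) = 1.284417
d = sqrt(x^2 + y^2) = sqrt(2.371329 + 1.649727) = 2.0053

2.0053 m


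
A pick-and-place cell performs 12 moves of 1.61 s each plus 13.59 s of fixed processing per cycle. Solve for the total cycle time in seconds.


T = 12*1.61 + 13.59 = 32.9100

32.9100 s


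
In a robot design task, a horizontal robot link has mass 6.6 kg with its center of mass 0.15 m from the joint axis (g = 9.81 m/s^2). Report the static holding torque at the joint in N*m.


tau = m*g*L = 6.6 * 9.81 * 0.15 = 9.7119

9.7119 N*m


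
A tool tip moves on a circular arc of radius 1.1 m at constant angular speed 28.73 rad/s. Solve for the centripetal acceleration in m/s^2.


a_c = omega^2 * r = 28.73^2 * 1.1 = 907.9542

907.9542 m/s^2


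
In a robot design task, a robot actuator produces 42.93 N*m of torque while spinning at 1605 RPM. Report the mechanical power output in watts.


omega = 1605 * 2*pi/60 = 168.075207 rad/s
P = tau * omega = 42.93 * 168.075207 = 7215.4686

7215.4686 W


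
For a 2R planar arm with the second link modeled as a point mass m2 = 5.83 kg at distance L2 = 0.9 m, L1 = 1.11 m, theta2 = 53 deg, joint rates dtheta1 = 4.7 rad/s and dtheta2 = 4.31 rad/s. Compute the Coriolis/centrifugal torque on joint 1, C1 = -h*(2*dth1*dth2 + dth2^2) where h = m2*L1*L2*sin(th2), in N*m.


h = m2*L1*L2*sin(th2) = 5.83*1.11*0.9*sin(53 deg) = 4.651389
C1 = -h*(2*4.7*4.31 + 4.31^2) = -4.651389*59.0901 = -274.8510

-274.8510 N*m


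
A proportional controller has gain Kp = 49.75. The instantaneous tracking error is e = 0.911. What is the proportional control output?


u_P = Kp * e = 49.75 * 0.911 = 45.3223

45.3223


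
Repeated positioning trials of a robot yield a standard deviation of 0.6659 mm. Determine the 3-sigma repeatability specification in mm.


repeatability = 3*sigma = 3*0.6659 = 1.9977

1.9977 mm


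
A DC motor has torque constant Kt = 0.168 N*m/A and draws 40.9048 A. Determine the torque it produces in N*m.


tau = Kt * I = 0.168*40.9048 = 6.8720

6.8720 N*m


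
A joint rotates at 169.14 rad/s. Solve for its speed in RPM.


RPM = 169.14 * 60/(2*pi) = 1615.1680

1615.1680 RPM


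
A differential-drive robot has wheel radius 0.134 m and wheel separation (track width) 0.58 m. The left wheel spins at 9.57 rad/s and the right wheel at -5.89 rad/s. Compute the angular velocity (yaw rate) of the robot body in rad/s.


omega = r*(wR - wL)/L = 0.134*(-5.89 - (9.57))/0.58 = -3.5718

-3.5718 rad/s


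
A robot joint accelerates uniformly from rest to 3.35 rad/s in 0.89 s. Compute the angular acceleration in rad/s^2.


alpha = delta_omega / t = 3.35 / 0.89 = 3.7640

3.7640 rad/s^2


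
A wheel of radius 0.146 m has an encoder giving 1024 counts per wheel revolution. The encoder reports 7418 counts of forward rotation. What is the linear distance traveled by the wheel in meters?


revs = 7418/1024 = 7.244141
d = revs * 2*pi*r = 7.244141 * 2*pi*0.146 = 6.6454

6.6454 m


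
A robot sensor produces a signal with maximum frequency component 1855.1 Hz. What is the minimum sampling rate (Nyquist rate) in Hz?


f_s,min = 2*f_max = 2*1855.1 = 3710.2000

3710.2000 Hz


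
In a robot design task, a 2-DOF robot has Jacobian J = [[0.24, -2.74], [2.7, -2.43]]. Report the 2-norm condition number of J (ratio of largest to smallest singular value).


JJ^T eigenvalues: trace(JJ^T) = 20.7601, det(JJ^T) = det(J)^2 = 46.44149904
s_max^2 = (20.7601 + sqrt(245.21575585))/2 = 18.20973320
s_min^2 = (20.7601 - sqrt(245.21575585))/2 = 2.55036680
kappa = s_max/s_min = sqrt(18.20973320/2.55036680) = 2.6721

2.6721


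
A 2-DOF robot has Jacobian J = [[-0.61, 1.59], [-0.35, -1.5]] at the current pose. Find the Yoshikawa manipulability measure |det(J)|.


det(J) = -0.61*-1.5 - (1.59)*(-0.35) = 1.4715
|det(J)| = 1.4715

1.4715


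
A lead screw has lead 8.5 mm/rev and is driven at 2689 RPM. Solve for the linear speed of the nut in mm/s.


v = lead * (RPM/60) = 8.5*2689/60 = 380.9417

380.9417 mm/s


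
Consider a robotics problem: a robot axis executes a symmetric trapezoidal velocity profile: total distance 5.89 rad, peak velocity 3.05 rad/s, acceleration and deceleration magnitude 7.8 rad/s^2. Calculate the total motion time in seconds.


t_acc = v/a = 3.05/7.8 = 0.391026 s
d_acc = v^2/(2a) = 0.596314 rad (each ramp)
d_cruise = 5.89 - 2*0.596314 = 4.697372 rad
t_cruise = 4.697372/3.05 = 1.540122 s
t_total = 2*0.391026 + 1.540122 = 2.3222

2.3222 s


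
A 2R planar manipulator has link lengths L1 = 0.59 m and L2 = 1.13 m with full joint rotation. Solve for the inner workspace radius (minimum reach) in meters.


r_min = |L1 - L2| = |0.59 - 1.13| = 0.5400

0.5400 m


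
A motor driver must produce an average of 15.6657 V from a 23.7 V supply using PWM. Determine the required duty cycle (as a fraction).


D = V_avg/V_supply = 15.6657/23.7 = 0.6610

0.6610


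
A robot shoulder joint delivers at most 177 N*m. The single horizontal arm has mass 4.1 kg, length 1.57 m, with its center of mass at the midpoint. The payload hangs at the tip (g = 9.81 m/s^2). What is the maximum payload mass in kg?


tau_arm = m_arm*g*(L/2) = 4.1*9.81*1.57/2 = 31.5735 N*m
tau_payload = tau_max - tau_arm = 177 - 31.5735 = 145.4265
m_payload = tau_payload / (g*L) = 145.4265 / (9.81*1.57) = 9.4422

9.4422 kg


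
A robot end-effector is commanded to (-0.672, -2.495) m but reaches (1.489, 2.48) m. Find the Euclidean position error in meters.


dx = 1.489 - (-0.672) = 2.1610, dy = 2.48 - (-2.495) = 4.9750
err = sqrt(4.669921 + 24.750625) = 5.4241

5.4241 m


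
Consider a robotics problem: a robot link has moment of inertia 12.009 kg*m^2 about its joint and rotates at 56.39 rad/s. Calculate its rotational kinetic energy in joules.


KE = (1/2)*I*omega^2 = 0.5*12.009*56.39^2 = 19093.3018

19093.3018 J


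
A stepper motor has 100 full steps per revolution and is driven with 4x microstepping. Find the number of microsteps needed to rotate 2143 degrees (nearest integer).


step_size = 360/(100*4) = 360/400 = 0.900000 deg
n = 2143/(360/400) = 2143*400/360 = 2381.1111 -> 2381

2381 steps


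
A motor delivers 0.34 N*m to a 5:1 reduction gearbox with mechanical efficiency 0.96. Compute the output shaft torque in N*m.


tau_out = tau_in * N * eta = 0.34 * 5 * 0.96 = 1.6320

1.6320 N*m


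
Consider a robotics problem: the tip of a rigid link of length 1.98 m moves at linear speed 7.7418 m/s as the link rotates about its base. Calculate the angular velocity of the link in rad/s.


omega = v / L = 7.7418 / 1.98 = 3.9100

3.9100 rad/s


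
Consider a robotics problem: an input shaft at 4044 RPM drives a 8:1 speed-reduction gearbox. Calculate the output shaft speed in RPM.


omega_out = omega_in / N = 4044 / 8 = 505.5000

505.5000 RPM


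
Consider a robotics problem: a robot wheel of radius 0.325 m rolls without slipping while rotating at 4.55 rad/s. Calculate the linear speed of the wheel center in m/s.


v = omega * r = 4.55 * 0.325 = 1.4788

1.4788 m/s


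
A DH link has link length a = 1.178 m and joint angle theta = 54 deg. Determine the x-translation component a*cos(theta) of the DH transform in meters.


a*cos(theta) = 1.178*cos(54 deg) = 0.6924

0.6924 m


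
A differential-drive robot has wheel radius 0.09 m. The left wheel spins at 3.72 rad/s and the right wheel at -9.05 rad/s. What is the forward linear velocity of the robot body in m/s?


v = r*(wR + wL)/2 = 0.09*(-9.05 + 3.72)/2 = -0.2399

-0.2399 m/s


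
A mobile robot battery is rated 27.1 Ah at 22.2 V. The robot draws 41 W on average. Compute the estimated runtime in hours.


E = 27.1*22.2 = 601.6200 Wh
t = E/P = 601.6200/41 = 14.6737

14.6737 hours


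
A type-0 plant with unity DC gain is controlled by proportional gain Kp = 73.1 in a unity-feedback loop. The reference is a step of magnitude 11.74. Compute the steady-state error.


e_ss = R/(1 + Kp) = 11.74/(1 + 73.1) = 11.74/74.1000 = 0.1584

0.1584
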